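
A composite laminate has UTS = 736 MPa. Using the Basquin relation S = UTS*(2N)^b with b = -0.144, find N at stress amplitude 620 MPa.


N = 0.5 * (S/UTS)^(1/b) = 0.5 * (620/736)^(1/-0.144) = 1.6453 cycles

1.6453 cycles


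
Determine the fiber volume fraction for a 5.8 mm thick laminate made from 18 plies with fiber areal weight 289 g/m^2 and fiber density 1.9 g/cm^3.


Vf = n * FAW / (rho_f * h * 1000) = 18 * 289 / (1.9 * 5.8 * 1000) = 0.4721

0.4721


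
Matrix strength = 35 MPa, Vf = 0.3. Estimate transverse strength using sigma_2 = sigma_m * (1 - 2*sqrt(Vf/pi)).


factor = 1 - 2*sqrt(0.3/pi) = 0.382
sigma_2 = 35 * 0.382 = 13.37 MPa

13.37 MPa


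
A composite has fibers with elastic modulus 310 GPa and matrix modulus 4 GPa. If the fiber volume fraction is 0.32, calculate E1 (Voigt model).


E1 = Ef*Vf + Em*(1-Vf) = 310*0.32 + 4*0.68 = 101.92 GPa

101.92 GPa


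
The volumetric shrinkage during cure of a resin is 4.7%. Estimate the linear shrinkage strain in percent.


Linear shrinkage ≈ vol_shrink/3 = 4.7/3 = 1.567%

1.567%


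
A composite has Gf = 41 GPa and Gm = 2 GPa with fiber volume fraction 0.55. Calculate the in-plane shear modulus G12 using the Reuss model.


1/G12 = Vf/Gf + (1-Vf)/Gm = 0.55/41 + 0.45/2
G12 = 4.19 GPa

4.19 GPa


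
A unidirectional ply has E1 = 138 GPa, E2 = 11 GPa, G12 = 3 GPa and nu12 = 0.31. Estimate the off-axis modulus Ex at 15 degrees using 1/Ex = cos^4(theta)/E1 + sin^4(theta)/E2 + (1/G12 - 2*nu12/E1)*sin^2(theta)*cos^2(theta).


cos^4(15) = 0.870513, sin^4(15) = 0.004487, sin^2(15)*cos^2(15) = 0.0625
1/G12 - 2*nu12/E1 = 1/3 - 2*0.31/138 = 0.328841 GPa^-1
1/Ex = 0.870513/138 + 0.004487/11 + 0.328841*0.0625 = 0.0272685 GPa^-1
Ex = 36.67 GPa

36.67 GPa


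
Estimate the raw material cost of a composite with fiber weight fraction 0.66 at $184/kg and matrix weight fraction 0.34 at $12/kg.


Cost = cost_f*Wf + cost_m*Wm = 184*0.66 + 12*0.34 = $125.52/kg

$125.52/kg


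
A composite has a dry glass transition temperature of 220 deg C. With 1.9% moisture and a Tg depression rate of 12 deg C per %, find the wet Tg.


Tg_wet = Tg_dry - k*moisture = 220 - 12*1.9 = 197.2 deg C

197.2 deg C


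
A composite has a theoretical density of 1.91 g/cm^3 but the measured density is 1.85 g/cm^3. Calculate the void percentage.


Void% = (rho_theo - rho_actual)/rho_theo * 100 = (1.91 - 1.85)/1.91 * 100 = 3.14%

3.14%


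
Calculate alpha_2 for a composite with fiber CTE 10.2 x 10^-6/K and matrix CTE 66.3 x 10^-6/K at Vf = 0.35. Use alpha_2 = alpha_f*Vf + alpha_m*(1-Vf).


alpha_2 = alpha_f*Vf + alpha_m*(1-Vf) = 10.2*0.35 + 66.3*0.65 = 46.7 x 10^-6/K

46.7 x 10^-6/K


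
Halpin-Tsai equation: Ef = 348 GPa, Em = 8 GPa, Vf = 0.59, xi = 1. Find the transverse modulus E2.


eta = (Ef/Em - 1)/(Ef/Em + xi) = (43.5 - 1)/(43.5 + 1) = 0.9551
E2 = Em*(1+xi*eta*Vf)/(1-eta*Vf) = 28.65 GPa

28.65 GPa


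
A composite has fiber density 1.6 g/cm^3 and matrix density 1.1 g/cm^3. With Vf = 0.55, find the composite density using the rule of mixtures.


rho_c = rho_f*Vf + rho_m*(1-Vf) = 1.6*0.55 + 1.1*0.45 = 1.375 g/cm^3

1.375 g/cm^3


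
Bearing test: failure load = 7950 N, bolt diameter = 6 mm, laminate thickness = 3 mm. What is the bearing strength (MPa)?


sigma_br = F/(d*h) = 7950/(6*3) = 441.7 MPa

441.7 MPa


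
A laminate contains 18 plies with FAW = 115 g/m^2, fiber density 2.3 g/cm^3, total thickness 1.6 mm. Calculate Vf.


Vf = n * FAW / (rho_f * h * 1000) = 18 * 115 / (2.3 * 1.6 * 1000) = 0.5625

0.5625


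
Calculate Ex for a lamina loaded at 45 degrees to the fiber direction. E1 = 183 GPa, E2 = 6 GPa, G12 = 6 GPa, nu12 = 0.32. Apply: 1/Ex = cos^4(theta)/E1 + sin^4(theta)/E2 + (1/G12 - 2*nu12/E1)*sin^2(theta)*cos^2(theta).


cos^4(45) = 0.25, sin^4(45) = 0.25, sin^2(45)*cos^2(45) = 0.25
1/G12 - 2*nu12/E1 = 1/6 - 2*0.32/183 = 0.163169 GPa^-1
1/Ex = 0.25/183 + 0.25/6 + 0.163169*0.25 = 0.0838251 GPa^-1
Ex = 11.93 GPa

11.93 GPa


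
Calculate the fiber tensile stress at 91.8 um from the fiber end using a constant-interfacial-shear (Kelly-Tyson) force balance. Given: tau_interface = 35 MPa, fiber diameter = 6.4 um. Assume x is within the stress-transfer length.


Force balance: sigma_f * (pi*d^2/4) = tau * (pi*d) * x  ->  sigma_f = 4 * tau * x / d
sigma_f = 4 * 35 * 91.8 / 6.4 = 2008.1 MPa

2008.1 MPa


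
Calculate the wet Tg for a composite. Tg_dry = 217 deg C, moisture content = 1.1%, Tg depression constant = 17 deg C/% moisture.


Tg_wet = Tg_dry - k*moisture = 217 - 17*1.1 = 198.3 deg C

198.3 deg C


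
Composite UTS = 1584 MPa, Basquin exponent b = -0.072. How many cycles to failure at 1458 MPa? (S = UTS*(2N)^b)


N = 0.5 * (S/UTS)^(1/b) = 0.5 * (1458/1584)^(1/-0.072) = 1.5810 cycles

1.5810 cycles


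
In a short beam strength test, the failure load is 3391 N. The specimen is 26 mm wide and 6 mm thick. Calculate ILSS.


ILSS = 3F/(4bh) = 3*3391/(4*26*6) = 16.3 MPa

16.3 MPa


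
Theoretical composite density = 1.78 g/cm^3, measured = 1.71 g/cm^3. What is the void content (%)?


Void% = (rho_theo - rho_actual)/rho_theo * 100 = (1.78 - 1.71)/1.78 * 100 = 3.93%

3.93%


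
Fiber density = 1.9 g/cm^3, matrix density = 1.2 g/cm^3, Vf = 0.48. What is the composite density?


rho_c = rho_f*Vf + rho_m*(1-Vf) = 1.9*0.48 + 1.2*0.52 = 1.536 g/cm^3

1.536 g/cm^3


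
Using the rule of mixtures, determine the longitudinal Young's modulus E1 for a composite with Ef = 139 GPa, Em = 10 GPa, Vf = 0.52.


E1 = Ef*Vf + Em*(1-Vf) = 139*0.52 + 10*0.48 = 77.08 GPa

77.08 GPa


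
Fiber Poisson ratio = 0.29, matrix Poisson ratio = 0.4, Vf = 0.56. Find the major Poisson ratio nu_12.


nu_12 = nu_f*Vf + nu_m*(1-Vf) = 0.29*0.56 + 0.4*0.44 = 0.3384

0.3384


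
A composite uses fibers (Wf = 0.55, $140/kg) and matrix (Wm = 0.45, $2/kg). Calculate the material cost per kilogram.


Cost = cost_f*Wf + cost_m*Wm = 140*0.55 + 2*0.45 = $77.9/kg

$77.9/kg


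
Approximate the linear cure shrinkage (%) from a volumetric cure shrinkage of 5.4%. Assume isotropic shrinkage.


Linear shrinkage ≈ vol_shrink/3 = 5.4/3 = 1.8%

1.8%


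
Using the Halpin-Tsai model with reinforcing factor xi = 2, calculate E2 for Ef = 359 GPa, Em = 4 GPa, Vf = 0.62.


eta = (Ef/Em - 1)/(Ef/Em + xi) = (89.75 - 1)/(89.75 + 2) = 0.9673
E2 = Em*(1+xi*eta*Vf)/(1-eta*Vf) = 21.98 GPa

21.98 GPa


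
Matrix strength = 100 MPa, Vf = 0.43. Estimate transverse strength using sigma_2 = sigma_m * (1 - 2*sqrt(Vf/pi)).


factor = 1 - 2*sqrt(0.43/pi) = 0.2601
sigma_2 = 100 * 0.2601 = 26.01 MPa

26.01 MPa


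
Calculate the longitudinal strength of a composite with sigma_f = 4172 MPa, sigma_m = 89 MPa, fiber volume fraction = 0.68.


sigma_1 = sigma_f*Vf + sigma_m*(1-Vf) = 4172*0.68 + 89*0.32 = 2865.4 MPa

2865.4 MPa


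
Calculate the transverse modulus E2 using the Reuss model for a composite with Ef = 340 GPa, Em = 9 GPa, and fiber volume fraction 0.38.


1/E2 = Vf/Ef + (1-Vf)/Em = 0.38/340 + 0.62/9
E2 = 14.28 GPa

14.28 GPa


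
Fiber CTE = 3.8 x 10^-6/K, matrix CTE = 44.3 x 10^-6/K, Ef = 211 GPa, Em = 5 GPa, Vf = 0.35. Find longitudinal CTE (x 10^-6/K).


E1 = Ef*Vf + Em*(1-Vf) = 77.1
alpha_1 = (alpha_f*Ef*Vf + alpha_m*Em*(1-Vf))/E1 = 5.51 x 10^-6/K

5.51 x 10^-6/K


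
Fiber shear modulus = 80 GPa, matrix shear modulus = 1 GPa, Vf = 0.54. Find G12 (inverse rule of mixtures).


1/G12 = Vf/Gf + (1-Vf)/Gm = 0.54/80 + 0.46/1
G12 = 2.14 GPa

2.14 GPa


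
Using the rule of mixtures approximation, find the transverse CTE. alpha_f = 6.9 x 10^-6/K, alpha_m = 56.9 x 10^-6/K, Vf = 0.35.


alpha_2 = alpha_f*Vf + alpha_m*(1-Vf) = 6.9*0.35 + 56.9*0.65 = 39.4 x 10^-6/K

39.4 x 10^-6/K


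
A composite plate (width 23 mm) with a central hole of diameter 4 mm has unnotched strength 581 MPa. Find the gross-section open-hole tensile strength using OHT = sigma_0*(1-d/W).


OHT = sigma_0*(1-d/W) = 581*(1-4/23) = 480.0 MPa

480.0 MPa


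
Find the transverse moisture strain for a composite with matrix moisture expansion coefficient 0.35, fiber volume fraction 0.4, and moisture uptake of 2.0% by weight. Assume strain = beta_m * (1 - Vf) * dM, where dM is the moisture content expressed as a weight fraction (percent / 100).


dM = 2.0/100 = 0.02
strain = beta_m * (1-Vf) * dM = 0.35 * 0.6 * 0.02 = 0.0042

0.0042


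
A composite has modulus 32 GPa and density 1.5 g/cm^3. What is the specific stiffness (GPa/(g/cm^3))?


Specific stiffness = E/rho = 32/1.5 = 21.3 GPa/(g/cm^3)

21.3 GPa/(g/cm^3)


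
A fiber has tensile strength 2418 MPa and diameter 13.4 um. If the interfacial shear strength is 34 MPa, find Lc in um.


Lc = sigma_f * d / (2 * tau_i) = 2418 * 13.4 / (2 * 34) = 476.5 um

476.5 um


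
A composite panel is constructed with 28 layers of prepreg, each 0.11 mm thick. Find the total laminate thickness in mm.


h = n * t_ply = 28 * 0.11 = 3.08 mm

3.08 mm


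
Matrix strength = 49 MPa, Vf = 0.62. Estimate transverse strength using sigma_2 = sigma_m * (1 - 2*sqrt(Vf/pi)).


factor = 1 - 2*sqrt(0.62/pi) = 0.1115
sigma_2 = 49 * 0.1115 = 5.46 MPa

5.46 MPa


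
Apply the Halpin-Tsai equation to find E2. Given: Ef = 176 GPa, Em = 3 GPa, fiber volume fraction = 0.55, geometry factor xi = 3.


eta = (Ef/Em - 1)/(Ef/Em + xi) = (58.6667 - 1)/(58.6667 + 3) = 0.9351
E2 = Em*(1+xi*eta*Vf)/(1-eta*Vf) = 15.71 GPa

15.71 GPa


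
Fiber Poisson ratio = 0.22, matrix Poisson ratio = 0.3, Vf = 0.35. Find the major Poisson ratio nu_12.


nu_12 = nu_f*Vf + nu_m*(1-Vf) = 0.22*0.35 + 0.3*0.65 = 0.272

0.272


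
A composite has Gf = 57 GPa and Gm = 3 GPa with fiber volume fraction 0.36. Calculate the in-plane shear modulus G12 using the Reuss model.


1/G12 = Vf/Gf + (1-Vf)/Gm = 0.36/57 + 0.64/3
G12 = 4.55 GPa

4.55 GPa


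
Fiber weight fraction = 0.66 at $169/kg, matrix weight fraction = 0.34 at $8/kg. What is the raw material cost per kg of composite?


Cost = cost_f*Wf + cost_m*Wm = 169*0.66 + 8*0.34 = $114.26/kg

$114.26/kg


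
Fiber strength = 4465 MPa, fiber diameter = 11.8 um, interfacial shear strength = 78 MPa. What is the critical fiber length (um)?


Lc = sigma_f * d / (2 * tau_i) = 4465 * 11.8 / (2 * 78) = 337.7 um

337.7 um


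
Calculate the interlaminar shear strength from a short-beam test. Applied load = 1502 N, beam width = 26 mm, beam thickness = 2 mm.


ILSS = 3F/(4bh) = 3*1502/(4*26*2) = 21.66 MPa

21.66 MPa


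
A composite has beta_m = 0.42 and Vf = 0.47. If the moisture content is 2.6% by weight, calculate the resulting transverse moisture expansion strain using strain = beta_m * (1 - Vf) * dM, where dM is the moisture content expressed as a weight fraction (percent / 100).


dM = 2.6/100 = 0.026
strain = beta_m * (1-Vf) * dM = 0.42 * 0.53 * 0.026 = 0.0057876

0.0057876


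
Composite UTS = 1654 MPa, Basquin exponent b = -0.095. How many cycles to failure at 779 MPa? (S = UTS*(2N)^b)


N = 0.5 * (S/UTS)^(1/b) = 0.5 * (779/1654)^(1/-0.095) = 1383.7407 cycles

1383.7407 cycles


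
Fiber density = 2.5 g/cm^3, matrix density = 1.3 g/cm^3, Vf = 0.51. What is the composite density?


rho_c = rho_f*Vf + rho_m*(1-Vf) = 2.5*0.51 + 1.3*0.49 = 1.912 g/cm^3

1.912 g/cm^3


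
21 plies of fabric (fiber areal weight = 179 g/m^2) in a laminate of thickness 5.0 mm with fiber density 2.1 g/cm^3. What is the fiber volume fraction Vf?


Vf = n * FAW / (rho_f * h * 1000) = 21 * 179 / (2.1 * 5.0 * 1000) = 0.358

0.358


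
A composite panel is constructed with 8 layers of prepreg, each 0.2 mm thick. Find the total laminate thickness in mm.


h = n * t_ply = 8 * 0.2 = 1.6 mm

1.6 mm


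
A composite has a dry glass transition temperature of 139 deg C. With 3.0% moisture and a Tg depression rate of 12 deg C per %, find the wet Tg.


Tg_wet = Tg_dry - k*moisture = 139 - 12*3.0 = 103.0 deg C

103.0 deg C


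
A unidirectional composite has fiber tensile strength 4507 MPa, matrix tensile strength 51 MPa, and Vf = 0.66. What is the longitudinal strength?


sigma_1 = sigma_f*Vf + sigma_m*(1-Vf) = 4507*0.66 + 51*0.34 = 2992.0 MPa

2992.0 MPa


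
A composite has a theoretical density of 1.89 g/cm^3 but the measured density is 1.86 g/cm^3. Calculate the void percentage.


Void% = (rho_theo - rho_actual)/rho_theo * 100 = (1.89 - 1.86)/1.89 * 100 = 1.59%

1.59%


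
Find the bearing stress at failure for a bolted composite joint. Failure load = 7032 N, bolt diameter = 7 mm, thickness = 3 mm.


sigma_br = F/(d*h) = 7032/(7*3) = 334.9 MPa

334.9 MPa


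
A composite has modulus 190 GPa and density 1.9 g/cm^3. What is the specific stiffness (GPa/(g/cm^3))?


Specific stiffness = E/rho = 190/1.9 = 100.0 GPa/(g/cm^3)

100.0 GPa/(g/cm^3)


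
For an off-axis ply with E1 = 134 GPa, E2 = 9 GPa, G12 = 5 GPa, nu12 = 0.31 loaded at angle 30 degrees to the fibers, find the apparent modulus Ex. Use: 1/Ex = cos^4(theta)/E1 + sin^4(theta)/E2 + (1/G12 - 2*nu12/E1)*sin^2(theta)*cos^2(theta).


cos^4(30) = 0.5625, sin^4(30) = 0.0625, sin^2(30)*cos^2(30) = 0.1875
1/G12 - 2*nu12/E1 = 1/5 - 2*0.31/134 = 0.195373 GPa^-1
1/Ex = 0.5625/134 + 0.0625/9 + 0.195373*0.1875 = 0.0477747 GPa^-1
Ex = 20.93 GPa

20.93 GPa


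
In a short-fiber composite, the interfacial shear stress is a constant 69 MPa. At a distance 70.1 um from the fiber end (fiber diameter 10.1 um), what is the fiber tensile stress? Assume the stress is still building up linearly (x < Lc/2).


Force balance: sigma_f * (pi*d^2/4) = tau * (pi*d) * x  ->  sigma_f = 4 * tau * x / d
sigma_f = 4 * 69 * 70.1 / 10.1 = 1915.6 MPa

1915.6 MPa


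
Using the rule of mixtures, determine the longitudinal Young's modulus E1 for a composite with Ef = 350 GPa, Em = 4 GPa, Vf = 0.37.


E1 = Ef*Vf + Em*(1-Vf) = 350*0.37 + 4*0.63 = 132.02 GPa

132.02 GPa


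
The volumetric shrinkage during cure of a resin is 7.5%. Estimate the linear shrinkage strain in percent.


Linear shrinkage ≈ vol_shrink/3 = 7.5/3 = 2.5%

2.5%


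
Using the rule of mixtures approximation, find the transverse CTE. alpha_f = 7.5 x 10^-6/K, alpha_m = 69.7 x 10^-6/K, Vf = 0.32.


alpha_2 = alpha_f*Vf + alpha_m*(1-Vf) = 7.5*0.32 + 69.7*0.68 = 49.8 x 10^-6/K

49.8 x 10^-6/K


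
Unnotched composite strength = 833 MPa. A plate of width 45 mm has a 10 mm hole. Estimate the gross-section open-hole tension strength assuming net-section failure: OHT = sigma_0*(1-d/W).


OHT = sigma_0*(1-d/W) = 833*(1-10/45) = 647.9 MPa

647.9 MPa


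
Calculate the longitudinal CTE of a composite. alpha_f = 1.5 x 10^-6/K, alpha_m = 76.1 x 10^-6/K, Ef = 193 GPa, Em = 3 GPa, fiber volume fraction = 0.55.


E1 = Ef*Vf + Em*(1-Vf) = 107.5
alpha_1 = (alpha_f*Ef*Vf + alpha_m*Em*(1-Vf))/E1 = 2.44 x 10^-6/K

2.44 x 10^-6/K


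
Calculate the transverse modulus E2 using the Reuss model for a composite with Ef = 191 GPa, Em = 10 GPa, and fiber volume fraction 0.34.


1/E2 = Vf/Ef + (1-Vf)/Em = 0.34/191 + 0.66/10
E2 = 14.75 GPa

14.75 GPa


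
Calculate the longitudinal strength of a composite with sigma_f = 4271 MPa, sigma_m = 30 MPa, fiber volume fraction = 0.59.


sigma_1 = sigma_f*Vf + sigma_m*(1-Vf) = 4271*0.59 + 30*0.41 = 2532.2 MPa

2532.2 MPa


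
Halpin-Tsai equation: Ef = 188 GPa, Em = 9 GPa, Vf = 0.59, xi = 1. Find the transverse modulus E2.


eta = (Ef/Em - 1)/(Ef/Em + xi) = (20.8889 - 1)/(20.8889 + 1) = 0.9086
E2 = Em*(1+xi*eta*Vf)/(1-eta*Vf) = 29.8 GPa

29.8 GPa


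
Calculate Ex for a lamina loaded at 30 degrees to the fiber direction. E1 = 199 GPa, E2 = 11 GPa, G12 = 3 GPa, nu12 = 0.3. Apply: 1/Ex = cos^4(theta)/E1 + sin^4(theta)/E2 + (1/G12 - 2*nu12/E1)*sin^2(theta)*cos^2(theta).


cos^4(30) = 0.5625, sin^4(30) = 0.0625, sin^2(30)*cos^2(30) = 0.1875
1/G12 - 2*nu12/E1 = 1/3 - 2*0.3/199 = 0.330318 GPa^-1
1/Ex = 0.5625/199 + 0.0625/11 + 0.330318*0.1875 = 0.0704431 GPa^-1
Ex = 14.2 GPa

14.2 GPa


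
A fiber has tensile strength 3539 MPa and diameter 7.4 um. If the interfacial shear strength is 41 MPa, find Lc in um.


Lc = sigma_f * d / (2 * tau_i) = 3539 * 7.4 / (2 * 41) = 319.4 um

319.4 um


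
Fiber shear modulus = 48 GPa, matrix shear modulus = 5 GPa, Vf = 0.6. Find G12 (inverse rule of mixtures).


1/G12 = Vf/Gf + (1-Vf)/Gm = 0.6/48 + 0.4/5
G12 = 10.81 GPa

10.81 GPa


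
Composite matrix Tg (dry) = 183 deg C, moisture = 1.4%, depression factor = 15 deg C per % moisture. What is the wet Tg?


Tg_wet = Tg_dry - k*moisture = 183 - 15*1.4 = 162.0 deg C

162.0 deg C


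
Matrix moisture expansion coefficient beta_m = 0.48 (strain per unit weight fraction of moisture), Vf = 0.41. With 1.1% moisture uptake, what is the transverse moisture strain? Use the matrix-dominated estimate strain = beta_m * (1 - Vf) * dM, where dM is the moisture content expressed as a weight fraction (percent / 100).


dM = 1.1/100 = 0.011
strain = beta_m * (1-Vf) * dM = 0.48 * 0.59 * 0.011 = 0.0031152

0.0031152


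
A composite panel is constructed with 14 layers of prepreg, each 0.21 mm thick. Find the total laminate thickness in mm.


h = n * t_ply = 14 * 0.21 = 2.94 mm

2.94 mm


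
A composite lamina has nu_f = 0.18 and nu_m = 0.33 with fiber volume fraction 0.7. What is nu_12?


nu_12 = nu_f*Vf + nu_m*(1-Vf) = 0.18*0.7 + 0.33*0.3 = 0.225

0.225


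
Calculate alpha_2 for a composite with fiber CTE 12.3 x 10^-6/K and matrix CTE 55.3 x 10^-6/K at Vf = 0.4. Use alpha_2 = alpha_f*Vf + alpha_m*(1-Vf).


alpha_2 = alpha_f*Vf + alpha_m*(1-Vf) = 12.3*0.4 + 55.3*0.6 = 38.1 x 10^-6/K

38.1 x 10^-6/K


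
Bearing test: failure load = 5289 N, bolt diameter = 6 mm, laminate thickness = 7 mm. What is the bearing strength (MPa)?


sigma_br = F/(d*h) = 5289/(6*7) = 125.9 MPa

125.9 MPa


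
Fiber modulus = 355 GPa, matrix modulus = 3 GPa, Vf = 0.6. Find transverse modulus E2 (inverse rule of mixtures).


1/E2 = Vf/Ef + (1-Vf)/Em = 0.6/355 + 0.4/3
E2 = 7.41 GPa

7.41 GPa


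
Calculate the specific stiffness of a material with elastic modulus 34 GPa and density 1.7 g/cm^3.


Specific stiffness = E/rho = 34/1.7 = 20.0 GPa/(g/cm^3)

20.0 GPa/(g/cm^3)


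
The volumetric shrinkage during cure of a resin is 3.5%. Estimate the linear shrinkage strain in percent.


Linear shrinkage ≈ vol_shrink/3 = 3.5/3 = 1.167%

1.167%


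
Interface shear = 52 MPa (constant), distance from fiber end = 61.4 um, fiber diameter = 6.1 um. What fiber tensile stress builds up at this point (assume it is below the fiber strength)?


Force balance: sigma_f * (pi*d^2/4) = tau * (pi*d) * x  ->  sigma_f = 4 * tau * x / d
sigma_f = 4 * 52 * 61.4 / 6.1 = 2093.6 MPa

2093.6 MPa


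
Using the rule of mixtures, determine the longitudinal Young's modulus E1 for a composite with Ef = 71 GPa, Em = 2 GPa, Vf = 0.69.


E1 = Ef*Vf + Em*(1-Vf) = 71*0.69 + 2*0.31 = 49.61 GPa

49.61 GPa


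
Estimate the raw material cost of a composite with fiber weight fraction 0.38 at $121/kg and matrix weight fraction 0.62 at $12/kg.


Cost = cost_f*Wf + cost_m*Wm = 121*0.38 + 12*0.62 = $53.42/kg

$53.42/kg


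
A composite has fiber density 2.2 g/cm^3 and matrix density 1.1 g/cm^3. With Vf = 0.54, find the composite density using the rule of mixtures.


rho_c = rho_f*Vf + rho_m*(1-Vf) = 2.2*0.54 + 1.1*0.46 = 1.694 g/cm^3

1.694 g/cm^3


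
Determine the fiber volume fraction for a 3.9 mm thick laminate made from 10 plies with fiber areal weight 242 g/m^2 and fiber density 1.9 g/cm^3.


Vf = n * FAW / (rho_f * h * 1000) = 10 * 242 / (1.9 * 3.9 * 1000) = 0.3266

0.3266


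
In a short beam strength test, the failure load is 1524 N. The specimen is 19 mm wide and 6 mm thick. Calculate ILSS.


ILSS = 3F/(4bh) = 3*1524/(4*19*6) = 10.03 MPa

10.03 MPa


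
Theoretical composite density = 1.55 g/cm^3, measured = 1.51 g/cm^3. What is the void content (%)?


Void% = (rho_theo - rho_actual)/rho_theo * 100 = (1.55 - 1.51)/1.55 * 100 = 2.58%

2.58%


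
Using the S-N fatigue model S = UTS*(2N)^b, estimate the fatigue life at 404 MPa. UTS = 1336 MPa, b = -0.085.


N = 0.5 * (S/UTS)^(1/b) = 0.5 * (404/1336)^(1/-0.085) = 645436.3963 cycles

645436.3963 cycles


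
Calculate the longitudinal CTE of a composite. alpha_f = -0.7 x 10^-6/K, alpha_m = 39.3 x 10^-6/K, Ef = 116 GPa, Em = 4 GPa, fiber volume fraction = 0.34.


E1 = Ef*Vf + Em*(1-Vf) = 42.08
alpha_1 = (alpha_f*Ef*Vf + alpha_m*Em*(1-Vf))/E1 = 1.81 x 10^-6/K

1.81 x 10^-6/K


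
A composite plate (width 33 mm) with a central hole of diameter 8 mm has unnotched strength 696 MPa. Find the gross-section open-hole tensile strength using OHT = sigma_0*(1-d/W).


OHT = sigma_0*(1-d/W) = 696*(1-8/33) = 527.3 MPa

527.3 MPa


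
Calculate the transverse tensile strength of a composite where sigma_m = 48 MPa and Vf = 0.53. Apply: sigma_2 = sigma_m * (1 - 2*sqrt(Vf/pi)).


factor = 1 - 2*sqrt(0.53/pi) = 0.1785
sigma_2 = 48 * 0.1785 = 8.57 MPa

8.57 MPa


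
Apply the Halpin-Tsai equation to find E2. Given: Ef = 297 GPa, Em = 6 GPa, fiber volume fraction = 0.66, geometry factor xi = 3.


eta = (Ef/Em - 1)/(Ef/Em + xi) = (49.5 - 1)/(49.5 + 3) = 0.9238
E2 = Em*(1+xi*eta*Vf)/(1-eta*Vf) = 43.49 GPa

43.49 GPa


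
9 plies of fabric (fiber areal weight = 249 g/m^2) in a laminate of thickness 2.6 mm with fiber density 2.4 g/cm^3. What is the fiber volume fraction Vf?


Vf = n * FAW / (rho_f * h * 1000) = 9 * 249 / (2.4 * 2.6 * 1000) = 0.3591

0.3591


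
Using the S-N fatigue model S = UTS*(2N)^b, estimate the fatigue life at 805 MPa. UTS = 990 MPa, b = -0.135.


N = 0.5 * (S/UTS)^(1/b) = 0.5 * (805/990)^(1/-0.135) = 2.3144 cycles

2.3144 cycles


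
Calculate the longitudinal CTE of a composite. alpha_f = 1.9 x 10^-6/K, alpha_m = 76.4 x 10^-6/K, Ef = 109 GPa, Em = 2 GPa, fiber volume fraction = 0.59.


E1 = Ef*Vf + Em*(1-Vf) = 65.13
alpha_1 = (alpha_f*Ef*Vf + alpha_m*Em*(1-Vf))/E1 = 2.84 x 10^-6/K

2.84 x 10^-6/K


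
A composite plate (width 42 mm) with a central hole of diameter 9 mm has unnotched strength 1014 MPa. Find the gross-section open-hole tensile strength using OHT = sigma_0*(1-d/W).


OHT = sigma_0*(1-d/W) = 1014*(1-9/42) = 796.7 MPa

796.7 MPa


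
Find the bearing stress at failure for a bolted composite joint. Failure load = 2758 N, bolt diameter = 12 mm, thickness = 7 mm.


sigma_br = F/(d*h) = 2758/(12*7) = 32.8 MPa

32.8 MPa


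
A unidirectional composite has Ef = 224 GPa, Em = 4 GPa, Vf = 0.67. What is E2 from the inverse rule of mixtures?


1/E2 = Vf/Ef + (1-Vf)/Em = 0.67/224 + 0.33/4
E2 = 11.7 GPa

11.7 GPa


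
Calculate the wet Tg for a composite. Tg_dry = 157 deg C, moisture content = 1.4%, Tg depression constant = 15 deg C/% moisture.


Tg_wet = Tg_dry - k*moisture = 157 - 15*1.4 = 136.0 deg C

136.0 deg C


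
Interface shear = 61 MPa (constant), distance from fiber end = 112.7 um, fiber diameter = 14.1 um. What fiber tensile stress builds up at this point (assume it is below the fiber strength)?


Force balance: sigma_f * (pi*d^2/4) = tau * (pi*d) * x  ->  sigma_f = 4 * tau * x / d
sigma_f = 4 * 61 * 112.7 / 14.1 = 1950.3 MPa

1950.3 MPa


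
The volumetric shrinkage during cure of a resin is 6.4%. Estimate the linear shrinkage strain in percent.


Linear shrinkage ≈ vol_shrink/3 = 6.4/3 = 2.133%

2.133%


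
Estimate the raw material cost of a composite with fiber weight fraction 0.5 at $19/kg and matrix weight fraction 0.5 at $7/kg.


Cost = cost_f*Wf + cost_m*Wm = 19*0.5 + 7*0.5 = $13.0/kg

$13.0/kg


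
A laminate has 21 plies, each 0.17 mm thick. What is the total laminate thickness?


h = n * t_ply = 21 * 0.17 = 3.57 mm

3.57 mm


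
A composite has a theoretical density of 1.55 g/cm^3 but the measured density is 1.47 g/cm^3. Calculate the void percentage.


Void% = (rho_theo - rho_actual)/rho_theo * 100 = (1.55 - 1.47)/1.55 * 100 = 5.16%

5.16%


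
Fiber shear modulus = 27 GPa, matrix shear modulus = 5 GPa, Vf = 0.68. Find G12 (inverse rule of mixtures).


1/G12 = Vf/Gf + (1-Vf)/Gm = 0.68/27 + 0.32/5
G12 = 11.21 GPa

11.21 GPa


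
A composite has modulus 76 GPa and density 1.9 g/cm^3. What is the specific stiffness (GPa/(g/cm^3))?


Specific stiffness = E/rho = 76/1.9 = 40.0 GPa/(g/cm^3)

40.0 GPa/(g/cm^3)


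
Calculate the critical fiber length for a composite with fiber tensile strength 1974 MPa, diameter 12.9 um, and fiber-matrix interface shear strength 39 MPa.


Lc = sigma_f * d / (2 * tau_i) = 1974 * 12.9 / (2 * 39) = 326.5 um

326.5 um


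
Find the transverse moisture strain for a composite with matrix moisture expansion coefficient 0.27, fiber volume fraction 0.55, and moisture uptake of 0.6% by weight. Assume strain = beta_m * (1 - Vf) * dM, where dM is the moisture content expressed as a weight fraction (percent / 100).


dM = 0.6/100 = 0.006
strain = beta_m * (1-Vf) * dM = 0.27 * 0.45 * 0.006 = 0.000729

0.000729


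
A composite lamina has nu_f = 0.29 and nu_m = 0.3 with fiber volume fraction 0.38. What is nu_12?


nu_12 = nu_f*Vf + nu_m*(1-Vf) = 0.29*0.38 + 0.3*0.62 = 0.2962

0.2962


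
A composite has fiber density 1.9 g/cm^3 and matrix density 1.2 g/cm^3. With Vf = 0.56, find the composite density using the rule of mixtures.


rho_c = rho_f*Vf + rho_m*(1-Vf) = 1.9*0.56 + 1.2*0.44 = 1.592 g/cm^3

1.592 g/cm^3


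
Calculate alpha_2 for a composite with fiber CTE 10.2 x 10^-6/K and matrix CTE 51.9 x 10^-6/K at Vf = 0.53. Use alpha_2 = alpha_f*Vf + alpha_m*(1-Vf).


alpha_2 = alpha_f*Vf + alpha_m*(1-Vf) = 10.2*0.53 + 51.9*0.47 = 29.8 x 10^-6/K

29.8 x 10^-6/K


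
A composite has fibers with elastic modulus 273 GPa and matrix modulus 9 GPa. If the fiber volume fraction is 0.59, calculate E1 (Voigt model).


E1 = Ef*Vf + Em*(1-Vf) = 273*0.59 + 9*0.41 = 164.76 GPa

164.76 GPa


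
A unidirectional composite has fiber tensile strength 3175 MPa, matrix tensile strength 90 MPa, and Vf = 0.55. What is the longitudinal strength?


sigma_1 = sigma_f*Vf + sigma_m*(1-Vf) = 3175*0.55 + 90*0.45 = 1786.8 MPa

1786.8 MPa


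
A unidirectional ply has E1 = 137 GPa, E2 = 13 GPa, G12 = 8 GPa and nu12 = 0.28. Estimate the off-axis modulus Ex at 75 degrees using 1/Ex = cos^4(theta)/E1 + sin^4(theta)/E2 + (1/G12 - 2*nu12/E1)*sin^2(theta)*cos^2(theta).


cos^4(75) = 0.004487, sin^4(75) = 0.870513, sin^2(75)*cos^2(75) = 0.0625
1/G12 - 2*nu12/E1 = 1/8 - 2*0.28/137 = 0.120912 GPa^-1
1/Ex = 0.004487/137 + 0.870513/13 + 0.120912*0.0625 = 0.0745523 GPa^-1
Ex = 13.41 GPa

13.41 GPa


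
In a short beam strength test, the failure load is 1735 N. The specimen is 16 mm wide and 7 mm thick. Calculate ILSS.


ILSS = 3F/(4bh) = 3*1735/(4*16*7) = 11.62 MPa

11.62 MPa


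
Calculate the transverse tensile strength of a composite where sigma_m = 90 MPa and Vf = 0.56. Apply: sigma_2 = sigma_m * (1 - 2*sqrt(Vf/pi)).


factor = 1 - 2*sqrt(0.56/pi) = 0.1556
sigma_2 = 90 * 0.1556 = 14.0 MPa

14.0 MPa


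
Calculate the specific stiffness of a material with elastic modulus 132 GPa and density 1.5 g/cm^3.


Specific stiffness = E/rho = 132/1.5 = 88.0 GPa/(g/cm^3)

88.0 GPa/(g/cm^3)


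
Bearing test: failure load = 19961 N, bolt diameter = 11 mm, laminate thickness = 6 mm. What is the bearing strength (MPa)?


sigma_br = F/(d*h) = 19961/(11*6) = 302.4 MPa

302.4 MPa


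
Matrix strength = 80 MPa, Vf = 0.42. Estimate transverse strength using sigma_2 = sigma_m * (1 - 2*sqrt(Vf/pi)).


factor = 1 - 2*sqrt(0.42/pi) = 0.2687
sigma_2 = 80 * 0.2687 = 21.5 MPa

21.5 MPa


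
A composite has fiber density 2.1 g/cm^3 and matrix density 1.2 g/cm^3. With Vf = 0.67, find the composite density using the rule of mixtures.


rho_c = rho_f*Vf + rho_m*(1-Vf) = 2.1*0.67 + 1.2*0.33 = 1.803 g/cm^3

1.803 g/cm^3


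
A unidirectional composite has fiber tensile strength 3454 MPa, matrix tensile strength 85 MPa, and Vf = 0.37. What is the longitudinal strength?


sigma_1 = sigma_f*Vf + sigma_m*(1-Vf) = 3454*0.37 + 85*0.63 = 1331.5 MPa

1331.5 MPa


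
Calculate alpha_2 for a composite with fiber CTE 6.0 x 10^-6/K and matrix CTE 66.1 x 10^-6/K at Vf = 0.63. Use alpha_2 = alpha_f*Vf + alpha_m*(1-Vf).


alpha_2 = alpha_f*Vf + alpha_m*(1-Vf) = 6.0*0.63 + 66.1*0.37 = 28.2 x 10^-6/K

28.2 x 10^-6/K


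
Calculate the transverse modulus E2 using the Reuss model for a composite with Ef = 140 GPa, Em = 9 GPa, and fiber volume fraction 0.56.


1/E2 = Vf/Ef + (1-Vf)/Em = 0.56/140 + 0.44/9
E2 = 18.91 GPa

18.91 GPa


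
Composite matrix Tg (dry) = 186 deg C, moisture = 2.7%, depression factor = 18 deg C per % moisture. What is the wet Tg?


Tg_wet = Tg_dry - k*moisture = 186 - 18*2.7 = 137.4 deg C

137.4 deg C


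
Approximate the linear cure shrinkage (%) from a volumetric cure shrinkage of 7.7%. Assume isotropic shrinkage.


Linear shrinkage ≈ vol_shrink/3 = 7.7/3 = 2.567%

2.567%


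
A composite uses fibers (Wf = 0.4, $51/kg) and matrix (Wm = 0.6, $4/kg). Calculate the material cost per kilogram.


Cost = cost_f*Wf + cost_m*Wm = 51*0.4 + 4*0.6 = $22.8/kg

$22.8/kg


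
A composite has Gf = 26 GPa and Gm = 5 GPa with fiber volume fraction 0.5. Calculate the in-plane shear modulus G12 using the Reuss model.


1/G12 = Vf/Gf + (1-Vf)/Gm = 0.5/26 + 0.5/5
G12 = 8.39 GPa

8.39 GPa


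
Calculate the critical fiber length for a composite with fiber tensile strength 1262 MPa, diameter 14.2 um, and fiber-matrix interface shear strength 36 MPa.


Lc = sigma_f * d / (2 * tau_i) = 1262 * 14.2 / (2 * 36) = 248.9 um

248.9 um


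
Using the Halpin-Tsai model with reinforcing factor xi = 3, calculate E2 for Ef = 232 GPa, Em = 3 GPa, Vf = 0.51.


eta = (Ef/Em - 1)/(Ef/Em + xi) = (77.3333 - 1)/(77.3333 + 3) = 0.9502
E2 = Em*(1+xi*eta*Vf)/(1-eta*Vf) = 14.28 GPa

14.28 GPa


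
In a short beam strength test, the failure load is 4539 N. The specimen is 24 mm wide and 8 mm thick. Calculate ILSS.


ILSS = 3F/(4bh) = 3*4539/(4*24*8) = 17.73 MPa

17.73 MPa


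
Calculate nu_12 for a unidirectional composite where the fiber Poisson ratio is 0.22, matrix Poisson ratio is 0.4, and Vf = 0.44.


nu_12 = nu_f*Vf + nu_m*(1-Vf) = 0.22*0.44 + 0.4*0.56 = 0.3208

0.3208


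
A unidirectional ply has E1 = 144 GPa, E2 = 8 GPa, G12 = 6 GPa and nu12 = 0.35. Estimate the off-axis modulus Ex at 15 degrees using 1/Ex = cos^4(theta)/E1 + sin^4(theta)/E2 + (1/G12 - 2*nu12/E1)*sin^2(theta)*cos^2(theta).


cos^4(15) = 0.870513, sin^4(15) = 0.004487, sin^2(15)*cos^2(15) = 0.0625
1/G12 - 2*nu12/E1 = 1/6 - 2*0.35/144 = 0.161806 GPa^-1
1/Ex = 0.870513/144 + 0.004487/8 + 0.161806*0.0625 = 0.016719 GPa^-1
Ex = 59.81 GPa

59.81 GPa


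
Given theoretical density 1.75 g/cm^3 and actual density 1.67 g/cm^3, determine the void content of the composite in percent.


Void% = (rho_theo - rho_actual)/rho_theo * 100 = (1.75 - 1.67)/1.75 * 100 = 4.57%

4.57%


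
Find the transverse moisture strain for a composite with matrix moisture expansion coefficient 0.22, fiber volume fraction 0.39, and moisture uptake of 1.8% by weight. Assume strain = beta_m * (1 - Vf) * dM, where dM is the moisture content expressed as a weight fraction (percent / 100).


dM = 1.8/100 = 0.018
strain = beta_m * (1-Vf) * dM = 0.22 * 0.61 * 0.018 = 0.0024156

0.0024156


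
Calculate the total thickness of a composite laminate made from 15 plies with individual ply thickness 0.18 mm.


h = n * t_ply = 15 * 0.18 = 2.7 mm

2.7 mm


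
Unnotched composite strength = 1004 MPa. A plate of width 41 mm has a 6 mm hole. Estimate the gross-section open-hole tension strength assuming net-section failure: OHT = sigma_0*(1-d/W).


OHT = sigma_0*(1-d/W) = 1004*(1-6/41) = 857.1 MPa

857.1 MPa


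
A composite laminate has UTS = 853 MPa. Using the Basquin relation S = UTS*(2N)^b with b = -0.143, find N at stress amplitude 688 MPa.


N = 0.5 * (S/UTS)^(1/b) = 0.5 * (688/853)^(1/-0.143) = 2.2482 cycles

2.2482 cycles


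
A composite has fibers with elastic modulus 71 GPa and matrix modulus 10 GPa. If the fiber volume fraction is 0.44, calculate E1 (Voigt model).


E1 = Ef*Vf + Em*(1-Vf) = 71*0.44 + 10*0.56 = 36.84 GPa

36.84 GPa


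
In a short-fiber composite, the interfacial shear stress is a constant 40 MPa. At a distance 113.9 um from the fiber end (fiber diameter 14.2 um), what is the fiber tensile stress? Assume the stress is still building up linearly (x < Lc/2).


Force balance: sigma_f * (pi*d^2/4) = tau * (pi*d) * x  ->  sigma_f = 4 * tau * x / d
sigma_f = 4 * 40 * 113.9 / 14.2 = 1283.4 MPa

1283.4 MPa


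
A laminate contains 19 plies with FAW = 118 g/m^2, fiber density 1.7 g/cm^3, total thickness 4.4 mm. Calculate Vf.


Vf = n * FAW / (rho_f * h * 1000) = 19 * 118 / (1.7 * 4.4 * 1000) = 0.2997

0.2997


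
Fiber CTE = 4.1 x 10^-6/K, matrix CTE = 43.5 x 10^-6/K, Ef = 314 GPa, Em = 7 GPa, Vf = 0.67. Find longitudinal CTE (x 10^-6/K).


E1 = Ef*Vf + Em*(1-Vf) = 212.69
alpha_1 = (alpha_f*Ef*Vf + alpha_m*Em*(1-Vf))/E1 = 4.53 x 10^-6/K

4.53 x 10^-6/K


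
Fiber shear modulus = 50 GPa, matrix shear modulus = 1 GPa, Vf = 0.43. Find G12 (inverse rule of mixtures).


1/G12 = Vf/Gf + (1-Vf)/Gm = 0.43/50 + 0.57/1
G12 = 1.73 GPa

1.73 GPa


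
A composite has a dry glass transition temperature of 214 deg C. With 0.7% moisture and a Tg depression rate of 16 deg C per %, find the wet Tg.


Tg_wet = Tg_dry - k*moisture = 214 - 16*0.7 = 202.8 deg C

202.8 deg C


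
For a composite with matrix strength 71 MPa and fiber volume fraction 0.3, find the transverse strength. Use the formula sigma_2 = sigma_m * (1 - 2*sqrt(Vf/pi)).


factor = 1 - 2*sqrt(0.3/pi) = 0.382
sigma_2 = 71 * 0.382 = 27.12 MPa

27.12 MPa


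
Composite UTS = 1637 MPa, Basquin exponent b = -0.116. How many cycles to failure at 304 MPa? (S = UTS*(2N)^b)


N = 0.5 * (S/UTS)^(1/b) = 0.5 * (304/1637)^(1/-0.116) = 1.0051e+06 cycles

1.0051e+06 cycles


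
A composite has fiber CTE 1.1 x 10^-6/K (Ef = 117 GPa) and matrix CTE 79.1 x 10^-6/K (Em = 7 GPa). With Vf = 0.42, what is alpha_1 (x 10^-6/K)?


E1 = Ef*Vf + Em*(1-Vf) = 53.2
alpha_1 = (alpha_f*Ef*Vf + alpha_m*Em*(1-Vf))/E1 = 7.05 x 10^-6/K

7.05 x 10^-6/K


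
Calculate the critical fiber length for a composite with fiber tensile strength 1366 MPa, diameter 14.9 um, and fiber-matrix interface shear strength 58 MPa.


Lc = sigma_f * d / (2 * tau_i) = 1366 * 14.9 / (2 * 58) = 175.5 um

175.5 um


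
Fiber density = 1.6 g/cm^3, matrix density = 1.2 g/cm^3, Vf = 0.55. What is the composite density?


rho_c = rho_f*Vf + rho_m*(1-Vf) = 1.6*0.55 + 1.2*0.45 = 1.42 g/cm^3

1.42 g/cm^3


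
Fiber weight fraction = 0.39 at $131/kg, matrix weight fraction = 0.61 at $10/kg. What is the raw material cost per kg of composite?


Cost = cost_f*Wf + cost_m*Wm = 131*0.39 + 10*0.61 = $57.19/kg

$57.19/kg


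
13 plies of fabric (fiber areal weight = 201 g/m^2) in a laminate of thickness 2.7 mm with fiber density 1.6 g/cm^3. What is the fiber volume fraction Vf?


Vf = n * FAW / (rho_f * h * 1000) = 13 * 201 / (1.6 * 2.7 * 1000) = 0.6049

0.6049


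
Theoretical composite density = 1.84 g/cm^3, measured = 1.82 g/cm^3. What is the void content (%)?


Void% = (rho_theo - rho_actual)/rho_theo * 100 = (1.84 - 1.82)/1.84 * 100 = 1.09%

1.09%


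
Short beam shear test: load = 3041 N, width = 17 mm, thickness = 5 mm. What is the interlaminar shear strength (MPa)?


ILSS = 3F/(4bh) = 3*3041/(4*17*5) = 26.83 MPa

26.83 MPa


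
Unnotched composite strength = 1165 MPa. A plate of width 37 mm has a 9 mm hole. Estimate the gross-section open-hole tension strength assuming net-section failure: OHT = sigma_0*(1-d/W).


OHT = sigma_0*(1-d/W) = 1165*(1-9/37) = 881.6 MPa

881.6 MPa


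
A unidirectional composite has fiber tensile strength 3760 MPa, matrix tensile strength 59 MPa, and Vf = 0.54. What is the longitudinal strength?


sigma_1 = sigma_f*Vf + sigma_m*(1-Vf) = 3760*0.54 + 59*0.46 = 2057.5 MPa

2057.5 MPa


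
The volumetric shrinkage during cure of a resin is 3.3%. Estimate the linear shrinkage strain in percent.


Linear shrinkage ≈ vol_shrink/3 = 3.3/3 = 1.1%

1.1%


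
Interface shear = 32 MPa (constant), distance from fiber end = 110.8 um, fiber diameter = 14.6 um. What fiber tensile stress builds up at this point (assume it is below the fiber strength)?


Force balance: sigma_f * (pi*d^2/4) = tau * (pi*d) * x  ->  sigma_f = 4 * tau * x / d
sigma_f = 4 * 32 * 110.8 / 14.6 = 971.4 MPa

971.4 MPa


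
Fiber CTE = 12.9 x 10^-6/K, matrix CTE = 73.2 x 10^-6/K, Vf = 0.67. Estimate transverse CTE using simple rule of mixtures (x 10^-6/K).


alpha_2 = alpha_f*Vf + alpha_m*(1-Vf) = 12.9*0.67 + 73.2*0.33 = 32.8 x 10^-6/K

32.8 x 10^-6/K


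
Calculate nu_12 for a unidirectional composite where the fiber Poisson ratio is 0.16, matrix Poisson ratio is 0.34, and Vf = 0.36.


nu_12 = nu_f*Vf + nu_m*(1-Vf) = 0.16*0.36 + 0.34*0.64 = 0.2752

0.2752


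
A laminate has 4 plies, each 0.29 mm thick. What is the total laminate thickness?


h = n * t_ply = 4 * 0.29 = 1.16 mm

1.16 mm


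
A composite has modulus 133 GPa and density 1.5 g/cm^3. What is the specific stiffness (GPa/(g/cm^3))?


Specific stiffness = E/rho = 133/1.5 = 88.7 GPa/(g/cm^3)

88.7 GPa/(g/cm^3)


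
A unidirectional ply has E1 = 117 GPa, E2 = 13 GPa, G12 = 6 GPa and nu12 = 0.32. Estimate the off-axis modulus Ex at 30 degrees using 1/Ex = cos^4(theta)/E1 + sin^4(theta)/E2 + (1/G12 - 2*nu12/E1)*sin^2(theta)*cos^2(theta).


cos^4(30) = 0.5625, sin^4(30) = 0.0625, sin^2(30)*cos^2(30) = 0.1875
1/G12 - 2*nu12/E1 = 1/6 - 2*0.32/117 = 0.161197 GPa^-1
1/Ex = 0.5625/117 + 0.0625/13 + 0.161197*0.1875 = 0.0398397 GPa^-1
Ex = 25.1 GPa

25.1 GPa


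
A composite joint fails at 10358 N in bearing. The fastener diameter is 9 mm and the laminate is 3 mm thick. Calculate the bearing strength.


sigma_br = F/(d*h) = 10358/(9*3) = 383.6 MPa

383.6 MPa


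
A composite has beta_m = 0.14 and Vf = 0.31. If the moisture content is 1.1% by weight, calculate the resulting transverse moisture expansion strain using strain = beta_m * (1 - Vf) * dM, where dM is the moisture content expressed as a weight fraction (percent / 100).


dM = 1.1/100 = 0.011
strain = beta_m * (1-Vf) * dM = 0.14 * 0.69 * 0.011 = 0.0010626

0.0010626


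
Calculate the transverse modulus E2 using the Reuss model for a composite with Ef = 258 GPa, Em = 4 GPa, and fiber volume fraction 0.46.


1/E2 = Vf/Ef + (1-Vf)/Em = 0.46/258 + 0.54/4
E2 = 7.31 GPa

7.31 GPa


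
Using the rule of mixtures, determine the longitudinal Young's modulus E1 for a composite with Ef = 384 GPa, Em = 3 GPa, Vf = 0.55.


E1 = Ef*Vf + Em*(1-Vf) = 384*0.55 + 3*0.45 = 212.55 GPa

212.55 GPa


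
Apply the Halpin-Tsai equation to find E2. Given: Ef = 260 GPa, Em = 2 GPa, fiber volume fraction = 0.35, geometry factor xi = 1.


eta = (Ef/Em - 1)/(Ef/Em + xi) = (130.0 - 1)/(130.0 + 1) = 0.9847
E2 = Em*(1+xi*eta*Vf)/(1-eta*Vf) = 4.1 GPa

4.1 GPa


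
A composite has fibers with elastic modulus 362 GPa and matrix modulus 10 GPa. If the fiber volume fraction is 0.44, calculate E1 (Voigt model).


E1 = Ef*Vf + Em*(1-Vf) = 362*0.44 + 10*0.56 = 164.88 GPa

164.88 GPa


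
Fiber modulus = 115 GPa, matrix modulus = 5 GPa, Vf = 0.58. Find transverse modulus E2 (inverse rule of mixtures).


1/E2 = Vf/Ef + (1-Vf)/Em = 0.58/115 + 0.42/5
E2 = 11.23 GPa

11.23 GPa


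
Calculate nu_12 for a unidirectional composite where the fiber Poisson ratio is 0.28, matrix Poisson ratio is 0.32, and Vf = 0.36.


nu_12 = nu_f*Vf + nu_m*(1-Vf) = 0.28*0.36 + 0.32*0.64 = 0.3056

0.3056


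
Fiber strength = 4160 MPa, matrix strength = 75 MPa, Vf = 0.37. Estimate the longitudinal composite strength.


sigma_1 = sigma_f*Vf + sigma_m*(1-Vf) = 4160*0.37 + 75*0.63 = 1586.5 MPa

1586.5 MPa
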